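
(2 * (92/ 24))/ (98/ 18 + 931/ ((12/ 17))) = 276/ 47677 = 0.01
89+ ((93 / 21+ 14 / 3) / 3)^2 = 389722 / 3969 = 98.19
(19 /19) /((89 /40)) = 40 /89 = 0.45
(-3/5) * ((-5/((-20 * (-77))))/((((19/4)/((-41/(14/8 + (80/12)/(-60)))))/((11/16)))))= -1107/156940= -0.01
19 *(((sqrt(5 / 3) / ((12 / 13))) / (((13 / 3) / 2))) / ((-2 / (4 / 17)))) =-19 *sqrt(15) / 51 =-1.44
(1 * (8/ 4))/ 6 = 1/ 3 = 0.33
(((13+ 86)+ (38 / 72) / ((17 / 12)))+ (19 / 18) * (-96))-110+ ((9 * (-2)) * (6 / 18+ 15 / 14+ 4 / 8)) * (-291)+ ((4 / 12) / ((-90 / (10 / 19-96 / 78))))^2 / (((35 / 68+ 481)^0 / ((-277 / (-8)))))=1160275168603883 / 117613150200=9865.18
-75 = -75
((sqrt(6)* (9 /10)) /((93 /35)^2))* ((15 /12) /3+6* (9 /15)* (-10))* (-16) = 177.77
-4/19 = -0.21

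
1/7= 0.14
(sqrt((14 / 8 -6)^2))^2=18.06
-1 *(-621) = 621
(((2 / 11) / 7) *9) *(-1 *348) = -6264 / 77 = -81.35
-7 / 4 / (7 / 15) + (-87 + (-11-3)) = -419 / 4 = -104.75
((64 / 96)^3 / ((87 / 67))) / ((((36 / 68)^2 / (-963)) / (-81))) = 16574728 / 261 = 63504.70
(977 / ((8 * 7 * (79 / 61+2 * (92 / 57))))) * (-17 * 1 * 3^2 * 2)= -519745437 / 440356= -1180.28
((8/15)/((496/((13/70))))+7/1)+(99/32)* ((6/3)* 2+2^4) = 8967551/130200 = 68.88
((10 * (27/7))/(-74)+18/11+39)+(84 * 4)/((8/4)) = 592920/2849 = 208.12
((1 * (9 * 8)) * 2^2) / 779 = 288 / 779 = 0.37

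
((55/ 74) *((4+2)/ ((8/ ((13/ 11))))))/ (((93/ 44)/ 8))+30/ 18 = 14315/ 3441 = 4.16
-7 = -7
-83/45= -1.84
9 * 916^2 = 7551504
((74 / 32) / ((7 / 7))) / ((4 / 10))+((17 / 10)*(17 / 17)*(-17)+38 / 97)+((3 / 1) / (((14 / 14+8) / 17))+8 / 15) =-256499 / 15520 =-16.53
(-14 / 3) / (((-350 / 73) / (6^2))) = 876 / 25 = 35.04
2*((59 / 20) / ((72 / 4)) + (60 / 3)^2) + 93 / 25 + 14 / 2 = 729943 / 900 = 811.05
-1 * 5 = -5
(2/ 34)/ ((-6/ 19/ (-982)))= 9329/ 51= 182.92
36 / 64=9 / 16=0.56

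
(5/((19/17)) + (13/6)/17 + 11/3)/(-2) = -5341/1292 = -4.13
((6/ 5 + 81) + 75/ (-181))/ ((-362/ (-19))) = 703152/ 163805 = 4.29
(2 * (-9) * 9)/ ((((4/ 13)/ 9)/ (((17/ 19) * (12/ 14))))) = -483327/ 133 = -3634.04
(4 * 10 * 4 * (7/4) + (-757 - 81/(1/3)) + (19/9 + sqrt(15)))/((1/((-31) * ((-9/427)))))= -28613/61 + 279 * sqrt(15)/427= -466.53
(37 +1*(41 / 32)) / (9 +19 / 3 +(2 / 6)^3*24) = 11025 / 4672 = 2.36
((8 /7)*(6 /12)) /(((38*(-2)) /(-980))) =140 /19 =7.37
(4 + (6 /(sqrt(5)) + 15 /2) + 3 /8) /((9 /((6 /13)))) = 4*sqrt(5) /65 + 95 /156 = 0.75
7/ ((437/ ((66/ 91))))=66/ 5681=0.01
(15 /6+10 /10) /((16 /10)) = 35 /16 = 2.19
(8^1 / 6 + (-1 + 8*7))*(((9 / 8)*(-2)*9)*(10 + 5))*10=-342225 / 2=-171112.50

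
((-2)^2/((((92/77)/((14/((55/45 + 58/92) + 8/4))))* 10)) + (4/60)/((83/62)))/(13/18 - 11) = -1371648/11132375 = -0.12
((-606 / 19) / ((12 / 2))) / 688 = -101 / 13072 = -0.01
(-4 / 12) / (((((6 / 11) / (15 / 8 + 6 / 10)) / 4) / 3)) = -363 / 20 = -18.15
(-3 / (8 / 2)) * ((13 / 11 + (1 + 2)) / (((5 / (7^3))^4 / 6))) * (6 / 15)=-166699429.85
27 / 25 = 1.08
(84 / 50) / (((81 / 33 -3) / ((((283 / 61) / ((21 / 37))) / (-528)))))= 10471 / 219600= 0.05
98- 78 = 20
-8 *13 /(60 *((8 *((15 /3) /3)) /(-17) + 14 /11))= -2431 /685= -3.55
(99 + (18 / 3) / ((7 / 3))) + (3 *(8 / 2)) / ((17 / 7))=12675 / 119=106.51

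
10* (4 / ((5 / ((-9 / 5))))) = -72 / 5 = -14.40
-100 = -100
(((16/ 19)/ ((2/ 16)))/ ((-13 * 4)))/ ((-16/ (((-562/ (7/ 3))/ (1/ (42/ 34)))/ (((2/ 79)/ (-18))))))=7192476/ 4199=1712.90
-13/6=-2.17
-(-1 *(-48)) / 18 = -8 / 3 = -2.67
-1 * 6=-6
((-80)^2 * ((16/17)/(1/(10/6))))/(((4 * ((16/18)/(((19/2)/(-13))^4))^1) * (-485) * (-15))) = 5212840/47097089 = 0.11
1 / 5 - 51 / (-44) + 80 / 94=22853 / 10340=2.21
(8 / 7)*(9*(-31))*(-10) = 3188.57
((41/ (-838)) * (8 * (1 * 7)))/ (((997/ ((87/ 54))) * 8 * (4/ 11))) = -91553/ 60154992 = -0.00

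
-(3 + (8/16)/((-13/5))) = -73/26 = -2.81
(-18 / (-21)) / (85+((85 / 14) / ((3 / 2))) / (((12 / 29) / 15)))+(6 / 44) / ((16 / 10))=304647 / 3425840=0.09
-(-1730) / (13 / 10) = 17300 / 13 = 1330.77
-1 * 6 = -6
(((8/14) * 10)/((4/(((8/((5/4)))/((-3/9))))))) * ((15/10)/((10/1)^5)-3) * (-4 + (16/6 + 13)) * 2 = 1199994/625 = 1919.99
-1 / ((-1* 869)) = 1 / 869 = 0.00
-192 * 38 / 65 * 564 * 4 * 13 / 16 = -1028736 / 5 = -205747.20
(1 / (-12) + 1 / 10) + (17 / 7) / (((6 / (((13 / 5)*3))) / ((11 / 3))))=1623 / 140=11.59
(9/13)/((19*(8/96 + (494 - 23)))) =108/1396291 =0.00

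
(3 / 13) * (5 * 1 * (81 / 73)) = 1215 / 949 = 1.28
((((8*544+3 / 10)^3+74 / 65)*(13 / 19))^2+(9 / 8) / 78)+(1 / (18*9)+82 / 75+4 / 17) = 20562548356414055890564413034005241 / 6462261000000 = 3181943340947395329678.64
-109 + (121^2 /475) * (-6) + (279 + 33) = 8579 /475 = 18.06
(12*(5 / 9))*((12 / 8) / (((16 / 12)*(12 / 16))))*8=80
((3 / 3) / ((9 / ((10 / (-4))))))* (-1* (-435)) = -725 / 6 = -120.83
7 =7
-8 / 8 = -1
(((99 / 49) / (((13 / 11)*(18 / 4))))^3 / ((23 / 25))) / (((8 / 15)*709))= 0.00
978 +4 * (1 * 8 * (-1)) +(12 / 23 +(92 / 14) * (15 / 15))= 153448 / 161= 953.09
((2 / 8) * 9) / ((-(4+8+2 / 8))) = -9 / 49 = -0.18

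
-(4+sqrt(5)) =-4 - sqrt(5) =-6.24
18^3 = 5832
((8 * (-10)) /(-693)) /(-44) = -20 /7623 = -0.00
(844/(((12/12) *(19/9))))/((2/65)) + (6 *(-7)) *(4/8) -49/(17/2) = 4188145/323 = 12966.39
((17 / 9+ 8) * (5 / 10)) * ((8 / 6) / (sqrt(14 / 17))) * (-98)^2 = 69770.02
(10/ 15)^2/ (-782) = -2/ 3519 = -0.00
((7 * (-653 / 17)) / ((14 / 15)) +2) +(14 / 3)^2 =-80879 / 306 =-264.31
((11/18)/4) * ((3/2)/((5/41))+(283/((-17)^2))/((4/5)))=859859/416160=2.07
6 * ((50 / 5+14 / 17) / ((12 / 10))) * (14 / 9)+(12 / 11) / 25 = 3543836 / 42075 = 84.23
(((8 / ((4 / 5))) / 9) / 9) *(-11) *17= -1870 / 81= -23.09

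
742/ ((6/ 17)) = 6307/ 3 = 2102.33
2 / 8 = 1 / 4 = 0.25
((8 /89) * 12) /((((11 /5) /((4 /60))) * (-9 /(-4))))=128 /8811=0.01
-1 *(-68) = 68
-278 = -278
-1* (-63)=63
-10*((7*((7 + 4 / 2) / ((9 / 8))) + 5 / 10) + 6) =-625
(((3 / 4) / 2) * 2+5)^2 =529 / 16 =33.06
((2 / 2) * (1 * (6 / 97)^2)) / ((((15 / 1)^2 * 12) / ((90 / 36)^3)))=0.00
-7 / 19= -0.37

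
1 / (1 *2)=0.50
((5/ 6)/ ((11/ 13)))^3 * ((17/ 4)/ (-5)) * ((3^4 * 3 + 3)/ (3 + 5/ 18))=-38282725/ 628232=-60.94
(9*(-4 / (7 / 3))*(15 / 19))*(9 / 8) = -3645 / 266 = -13.70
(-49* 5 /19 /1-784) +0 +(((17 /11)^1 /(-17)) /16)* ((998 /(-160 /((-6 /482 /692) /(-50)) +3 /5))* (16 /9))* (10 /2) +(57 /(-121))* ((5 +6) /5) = -16687299687436124 /20913208771785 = -797.93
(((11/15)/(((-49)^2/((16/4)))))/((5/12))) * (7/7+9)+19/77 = 36457/132055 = 0.28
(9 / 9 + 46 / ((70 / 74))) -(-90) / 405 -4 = 14443 / 315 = 45.85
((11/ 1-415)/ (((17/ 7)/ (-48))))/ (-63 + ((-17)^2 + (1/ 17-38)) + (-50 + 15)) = 67872/ 1301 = 52.17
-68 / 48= -17 / 12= -1.42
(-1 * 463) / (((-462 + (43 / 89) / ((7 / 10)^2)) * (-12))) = -2019143 / 24125784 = -0.08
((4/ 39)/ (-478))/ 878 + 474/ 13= 149197661/ 4091919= 36.46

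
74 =74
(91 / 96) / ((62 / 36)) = 273 / 496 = 0.55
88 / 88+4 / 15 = 19 / 15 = 1.27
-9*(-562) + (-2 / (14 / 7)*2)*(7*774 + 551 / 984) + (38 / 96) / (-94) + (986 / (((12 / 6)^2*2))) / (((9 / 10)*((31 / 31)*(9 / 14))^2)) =-244893118153 / 44953056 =-5447.75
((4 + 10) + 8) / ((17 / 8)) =176 / 17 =10.35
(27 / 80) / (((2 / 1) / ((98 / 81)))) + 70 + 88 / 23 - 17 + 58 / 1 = 634967 / 5520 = 115.03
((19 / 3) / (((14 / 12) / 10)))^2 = 144400 / 49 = 2946.94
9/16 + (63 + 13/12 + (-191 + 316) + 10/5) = 9199/48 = 191.65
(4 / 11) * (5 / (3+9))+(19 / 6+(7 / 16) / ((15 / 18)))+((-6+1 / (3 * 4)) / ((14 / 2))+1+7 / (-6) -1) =1.83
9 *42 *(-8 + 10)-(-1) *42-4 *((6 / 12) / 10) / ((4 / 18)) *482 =1821 / 5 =364.20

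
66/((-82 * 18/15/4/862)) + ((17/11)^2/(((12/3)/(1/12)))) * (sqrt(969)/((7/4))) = -94820/41 + 289 * sqrt(969)/10164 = -2311.80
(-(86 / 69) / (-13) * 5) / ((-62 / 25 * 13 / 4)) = -21500 / 361491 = -0.06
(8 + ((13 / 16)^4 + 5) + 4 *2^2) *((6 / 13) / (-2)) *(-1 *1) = 5787315 / 851968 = 6.79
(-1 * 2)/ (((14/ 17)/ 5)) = -85/ 7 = -12.14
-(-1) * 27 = 27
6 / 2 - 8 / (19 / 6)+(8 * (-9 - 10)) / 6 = -1417 / 57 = -24.86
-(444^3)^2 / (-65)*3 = 22983654016954368 / 65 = 353594677183913.35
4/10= 2/5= 0.40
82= 82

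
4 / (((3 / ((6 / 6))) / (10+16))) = 104 / 3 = 34.67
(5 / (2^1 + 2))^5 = 3125 / 1024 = 3.05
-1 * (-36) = 36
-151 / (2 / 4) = -302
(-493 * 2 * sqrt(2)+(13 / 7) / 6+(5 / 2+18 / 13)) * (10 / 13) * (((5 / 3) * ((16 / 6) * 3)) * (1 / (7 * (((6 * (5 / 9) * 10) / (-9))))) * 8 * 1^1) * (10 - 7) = -329760 / 8281+851904 * sqrt(2) / 91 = 13199.46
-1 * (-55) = 55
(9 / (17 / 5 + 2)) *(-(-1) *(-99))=-165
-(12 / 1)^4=-20736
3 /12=1 /4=0.25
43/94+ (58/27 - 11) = -21305/2538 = -8.39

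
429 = 429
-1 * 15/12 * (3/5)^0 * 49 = -245/4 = -61.25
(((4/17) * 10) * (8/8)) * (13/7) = 520/119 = 4.37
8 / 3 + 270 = 818 / 3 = 272.67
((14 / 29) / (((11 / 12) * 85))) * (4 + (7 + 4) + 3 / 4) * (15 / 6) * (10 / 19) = 13230 / 103037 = 0.13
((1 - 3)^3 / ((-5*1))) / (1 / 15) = 24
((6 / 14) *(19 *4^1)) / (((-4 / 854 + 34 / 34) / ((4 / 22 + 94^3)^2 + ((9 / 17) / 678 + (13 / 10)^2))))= 55755117782530964050083 / 2469685625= 22575795566098.00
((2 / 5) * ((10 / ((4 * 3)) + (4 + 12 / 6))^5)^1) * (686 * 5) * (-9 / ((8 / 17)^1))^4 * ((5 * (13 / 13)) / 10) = 1367391647305.61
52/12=13/3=4.33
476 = 476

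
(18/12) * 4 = 6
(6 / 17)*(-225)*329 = -444150 / 17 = -26126.47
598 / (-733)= -598 / 733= -0.82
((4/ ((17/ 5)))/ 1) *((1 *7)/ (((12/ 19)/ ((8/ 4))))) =26.08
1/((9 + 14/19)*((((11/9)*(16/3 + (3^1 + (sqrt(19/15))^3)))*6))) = 320625/185198024 -3249*sqrt(285)/185198024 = 0.00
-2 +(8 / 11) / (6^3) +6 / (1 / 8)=13663 / 297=46.00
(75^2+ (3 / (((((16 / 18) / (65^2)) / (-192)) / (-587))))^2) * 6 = 15496402609499793750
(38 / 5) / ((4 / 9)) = 171 / 10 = 17.10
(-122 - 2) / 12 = -31 / 3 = -10.33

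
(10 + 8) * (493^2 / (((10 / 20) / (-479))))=-4191136956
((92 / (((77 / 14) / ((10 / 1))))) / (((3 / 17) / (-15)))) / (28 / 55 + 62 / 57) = -22287000 / 2503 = -8904.12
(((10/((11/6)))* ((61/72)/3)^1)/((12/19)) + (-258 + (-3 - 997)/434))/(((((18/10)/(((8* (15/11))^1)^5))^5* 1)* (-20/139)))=2159725431965219363593440460800000000000000000000000000000/258624430868680444513848809137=8350817533792254182192852000.00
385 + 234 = 619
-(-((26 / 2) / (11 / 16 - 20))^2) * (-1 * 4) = -173056 / 95481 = -1.81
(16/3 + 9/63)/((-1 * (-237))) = 115/4977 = 0.02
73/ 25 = 2.92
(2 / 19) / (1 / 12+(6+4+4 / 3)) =24 / 2603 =0.01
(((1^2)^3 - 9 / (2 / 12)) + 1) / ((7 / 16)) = -832 / 7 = -118.86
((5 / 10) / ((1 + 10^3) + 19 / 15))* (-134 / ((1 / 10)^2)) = -50250 / 7517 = -6.68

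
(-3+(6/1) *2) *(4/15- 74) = -3318/5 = -663.60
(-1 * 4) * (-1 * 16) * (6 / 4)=96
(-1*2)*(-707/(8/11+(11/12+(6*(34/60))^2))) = 4666200/43573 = 107.09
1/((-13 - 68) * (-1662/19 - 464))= 19/848718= 0.00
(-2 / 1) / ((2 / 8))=-8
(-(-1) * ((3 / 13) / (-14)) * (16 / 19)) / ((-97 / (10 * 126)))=4320 / 23959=0.18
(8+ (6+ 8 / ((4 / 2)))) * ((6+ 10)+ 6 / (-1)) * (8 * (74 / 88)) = 13320 / 11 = 1210.91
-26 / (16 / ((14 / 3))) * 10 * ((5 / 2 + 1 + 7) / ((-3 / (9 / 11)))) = 9555 / 44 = 217.16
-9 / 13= -0.69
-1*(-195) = 195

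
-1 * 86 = -86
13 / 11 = 1.18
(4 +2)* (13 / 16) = 39 / 8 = 4.88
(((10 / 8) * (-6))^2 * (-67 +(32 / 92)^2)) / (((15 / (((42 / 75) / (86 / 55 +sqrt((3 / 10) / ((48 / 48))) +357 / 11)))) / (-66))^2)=-12797790961946044824 / 647926318807077025 +75221387277032304 * sqrt(30) / 647926318807077025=-19.12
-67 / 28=-2.39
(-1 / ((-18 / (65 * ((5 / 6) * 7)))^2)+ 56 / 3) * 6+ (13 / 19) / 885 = -27789004261 / 10896120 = -2550.36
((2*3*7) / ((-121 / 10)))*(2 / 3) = -280 / 121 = -2.31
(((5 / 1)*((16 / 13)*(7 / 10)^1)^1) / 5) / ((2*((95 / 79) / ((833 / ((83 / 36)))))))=66333456 / 512525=129.42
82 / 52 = 41 / 26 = 1.58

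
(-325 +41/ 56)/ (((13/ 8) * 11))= -18159/ 1001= -18.14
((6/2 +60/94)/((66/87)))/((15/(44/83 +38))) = 2643147/214555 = 12.32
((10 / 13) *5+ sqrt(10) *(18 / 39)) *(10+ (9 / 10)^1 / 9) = 303 *sqrt(10) / 65+ 505 / 13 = 53.59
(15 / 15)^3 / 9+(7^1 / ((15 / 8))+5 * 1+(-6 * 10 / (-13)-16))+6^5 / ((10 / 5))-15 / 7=15902183 / 4095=3883.32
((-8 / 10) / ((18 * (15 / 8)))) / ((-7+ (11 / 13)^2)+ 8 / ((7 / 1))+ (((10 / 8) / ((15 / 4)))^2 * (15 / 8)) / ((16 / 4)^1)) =605696 / 130040325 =0.00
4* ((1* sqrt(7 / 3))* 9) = 12* sqrt(21) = 54.99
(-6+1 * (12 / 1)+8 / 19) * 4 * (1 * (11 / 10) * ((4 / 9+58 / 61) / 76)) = 8426 / 16245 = 0.52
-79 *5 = -395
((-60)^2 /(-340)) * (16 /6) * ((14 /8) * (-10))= 8400 /17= 494.12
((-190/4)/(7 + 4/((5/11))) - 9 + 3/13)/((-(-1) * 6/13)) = -25.51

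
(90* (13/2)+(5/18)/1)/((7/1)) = 1505/18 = 83.61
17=17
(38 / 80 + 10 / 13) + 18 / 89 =66943 / 46280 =1.45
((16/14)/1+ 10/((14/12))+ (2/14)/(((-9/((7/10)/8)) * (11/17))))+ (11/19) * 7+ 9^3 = 782398699/1053360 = 742.76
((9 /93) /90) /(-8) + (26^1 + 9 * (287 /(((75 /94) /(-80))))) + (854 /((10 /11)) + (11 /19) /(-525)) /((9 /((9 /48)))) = -3843442564211 /14842800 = -258943.23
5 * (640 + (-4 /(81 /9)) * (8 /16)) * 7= 201530 /9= 22392.22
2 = 2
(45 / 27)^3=125 / 27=4.63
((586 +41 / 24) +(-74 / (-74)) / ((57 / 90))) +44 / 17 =4588219 / 7752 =591.88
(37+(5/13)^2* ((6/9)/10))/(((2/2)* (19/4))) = 75056/9633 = 7.79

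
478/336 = 239/168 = 1.42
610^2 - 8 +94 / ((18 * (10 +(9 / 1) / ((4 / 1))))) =372092.43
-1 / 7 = -0.14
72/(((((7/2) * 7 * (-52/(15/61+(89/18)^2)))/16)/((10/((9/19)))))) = -1483644640/3147417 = -471.38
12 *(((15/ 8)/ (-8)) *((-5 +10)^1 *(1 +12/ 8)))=-1125/ 32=-35.16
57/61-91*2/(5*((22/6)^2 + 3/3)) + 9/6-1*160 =-488261/3050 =-160.09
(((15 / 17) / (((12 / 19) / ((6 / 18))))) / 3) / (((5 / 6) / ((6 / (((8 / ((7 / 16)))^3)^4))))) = 262984456819 / 328827822935179135520079872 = 0.00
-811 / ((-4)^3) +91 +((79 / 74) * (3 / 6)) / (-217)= 53271151 / 513856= 103.67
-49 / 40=-1.22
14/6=2.33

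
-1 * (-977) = 977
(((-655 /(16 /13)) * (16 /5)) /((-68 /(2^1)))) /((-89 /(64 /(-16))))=3406 /1513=2.25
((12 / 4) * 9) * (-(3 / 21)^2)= -27 / 49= -0.55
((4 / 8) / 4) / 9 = 1 / 72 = 0.01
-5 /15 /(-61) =1 /183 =0.01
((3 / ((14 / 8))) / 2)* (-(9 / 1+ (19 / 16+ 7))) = -825 / 56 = -14.73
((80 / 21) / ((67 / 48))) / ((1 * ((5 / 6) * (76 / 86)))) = 33024 / 8911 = 3.71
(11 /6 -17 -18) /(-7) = 4.74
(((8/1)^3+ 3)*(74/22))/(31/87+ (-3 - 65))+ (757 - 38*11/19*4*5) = 3772642/12947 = 291.39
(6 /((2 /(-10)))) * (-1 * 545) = 16350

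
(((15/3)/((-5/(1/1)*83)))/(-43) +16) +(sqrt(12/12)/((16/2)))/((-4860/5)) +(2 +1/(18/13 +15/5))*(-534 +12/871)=-539080164892853/459276850656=-1173.76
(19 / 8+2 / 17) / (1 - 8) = -339 / 952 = -0.36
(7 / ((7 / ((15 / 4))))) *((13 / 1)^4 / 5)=85683 / 4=21420.75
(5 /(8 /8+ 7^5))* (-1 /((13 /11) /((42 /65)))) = -21 /129116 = -0.00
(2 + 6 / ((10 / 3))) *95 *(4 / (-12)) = -361 / 3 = -120.33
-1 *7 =-7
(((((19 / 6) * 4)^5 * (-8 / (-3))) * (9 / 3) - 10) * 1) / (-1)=-633878914 / 243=-2608555.20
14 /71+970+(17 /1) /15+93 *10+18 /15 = 1902.53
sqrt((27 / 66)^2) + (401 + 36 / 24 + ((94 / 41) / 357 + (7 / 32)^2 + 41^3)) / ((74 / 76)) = 217160899672109 / 3050116608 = 71197.57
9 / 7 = 1.29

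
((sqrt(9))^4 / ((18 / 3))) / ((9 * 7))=3 / 14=0.21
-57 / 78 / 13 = -19 / 338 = -0.06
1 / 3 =0.33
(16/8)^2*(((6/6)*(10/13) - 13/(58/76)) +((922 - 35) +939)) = 2729080/377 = 7238.94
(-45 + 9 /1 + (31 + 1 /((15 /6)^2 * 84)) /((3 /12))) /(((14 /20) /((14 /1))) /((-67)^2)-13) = -829639024 /122549595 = -6.77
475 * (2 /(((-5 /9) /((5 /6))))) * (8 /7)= -11400 /7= -1628.57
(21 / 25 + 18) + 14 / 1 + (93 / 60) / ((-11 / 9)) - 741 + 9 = -770471 / 1100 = -700.43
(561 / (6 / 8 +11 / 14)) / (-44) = -357 / 43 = -8.30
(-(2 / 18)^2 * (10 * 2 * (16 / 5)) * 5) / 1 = -320 / 81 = -3.95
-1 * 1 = -1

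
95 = 95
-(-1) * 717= 717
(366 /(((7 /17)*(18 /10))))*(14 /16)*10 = 25925 /6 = 4320.83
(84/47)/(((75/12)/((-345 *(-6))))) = 139104/235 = 591.93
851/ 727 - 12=-7873/ 727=-10.83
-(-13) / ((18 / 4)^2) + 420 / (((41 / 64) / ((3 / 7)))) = 935252 / 3321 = 281.62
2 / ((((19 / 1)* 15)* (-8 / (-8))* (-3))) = -2 / 855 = -0.00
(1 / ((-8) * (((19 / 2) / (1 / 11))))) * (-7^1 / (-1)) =-7 / 836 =-0.01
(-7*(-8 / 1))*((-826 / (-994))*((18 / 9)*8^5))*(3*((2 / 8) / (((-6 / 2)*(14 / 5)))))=-19333120 / 71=-272297.46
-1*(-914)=914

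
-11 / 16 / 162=-11 / 2592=-0.00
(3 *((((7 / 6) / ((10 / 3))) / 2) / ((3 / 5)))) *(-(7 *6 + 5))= -329 / 8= -41.12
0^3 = 0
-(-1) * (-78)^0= 1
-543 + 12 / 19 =-10305 / 19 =-542.37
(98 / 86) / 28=7 / 172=0.04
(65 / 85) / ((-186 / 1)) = -13 / 3162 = -0.00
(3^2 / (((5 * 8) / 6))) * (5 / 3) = 9 / 4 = 2.25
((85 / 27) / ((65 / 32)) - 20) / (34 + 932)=-3238 / 169533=-0.02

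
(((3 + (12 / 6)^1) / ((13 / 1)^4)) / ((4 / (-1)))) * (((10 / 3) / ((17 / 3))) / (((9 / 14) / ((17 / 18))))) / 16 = -175 / 74030112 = -0.00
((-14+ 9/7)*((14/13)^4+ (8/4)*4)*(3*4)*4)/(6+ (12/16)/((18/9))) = -3040570368/3398759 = -894.61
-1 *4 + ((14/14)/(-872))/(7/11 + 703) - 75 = -533193131/6749280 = -79.00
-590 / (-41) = 590 / 41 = 14.39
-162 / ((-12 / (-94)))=-1269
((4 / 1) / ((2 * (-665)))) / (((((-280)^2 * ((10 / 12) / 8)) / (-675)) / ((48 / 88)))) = 243 / 1792175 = 0.00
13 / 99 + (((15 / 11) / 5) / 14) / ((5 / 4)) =509 / 3465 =0.15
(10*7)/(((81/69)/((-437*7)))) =-4924990/27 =-182407.04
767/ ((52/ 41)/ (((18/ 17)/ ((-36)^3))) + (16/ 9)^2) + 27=5008303737/ 185587072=26.99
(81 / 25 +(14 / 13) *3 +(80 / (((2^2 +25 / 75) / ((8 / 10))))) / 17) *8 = 324408 / 5525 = 58.72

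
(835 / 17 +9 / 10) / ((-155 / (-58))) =18.72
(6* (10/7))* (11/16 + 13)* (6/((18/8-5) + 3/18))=-59130/217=-272.49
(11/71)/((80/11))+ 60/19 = 343099/107920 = 3.18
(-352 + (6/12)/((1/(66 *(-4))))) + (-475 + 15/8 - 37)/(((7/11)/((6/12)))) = -14157/16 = -884.81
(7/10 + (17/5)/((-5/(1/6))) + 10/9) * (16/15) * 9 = 6112/375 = 16.30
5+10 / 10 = 6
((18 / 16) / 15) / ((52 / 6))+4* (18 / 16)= 4689 / 1040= 4.51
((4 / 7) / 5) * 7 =4 / 5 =0.80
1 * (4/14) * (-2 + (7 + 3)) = 16/7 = 2.29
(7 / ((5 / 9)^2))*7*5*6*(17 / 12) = 67473 / 10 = 6747.30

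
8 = 8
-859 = -859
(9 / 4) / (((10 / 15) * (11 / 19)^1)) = 513 / 88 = 5.83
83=83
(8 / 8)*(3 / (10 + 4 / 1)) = 3 / 14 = 0.21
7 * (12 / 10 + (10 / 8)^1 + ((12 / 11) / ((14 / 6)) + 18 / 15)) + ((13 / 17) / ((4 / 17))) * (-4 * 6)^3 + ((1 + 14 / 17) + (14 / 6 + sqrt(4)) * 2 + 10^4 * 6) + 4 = 169593811 / 11220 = 15115.31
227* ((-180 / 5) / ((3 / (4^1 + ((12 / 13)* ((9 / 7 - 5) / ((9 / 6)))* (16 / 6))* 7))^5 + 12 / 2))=-57213306753024 / 42006813469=-1362.00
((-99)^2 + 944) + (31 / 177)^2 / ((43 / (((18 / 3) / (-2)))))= 4825030544 / 449049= 10745.00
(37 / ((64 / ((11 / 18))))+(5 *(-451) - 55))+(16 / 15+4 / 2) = -2306.58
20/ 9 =2.22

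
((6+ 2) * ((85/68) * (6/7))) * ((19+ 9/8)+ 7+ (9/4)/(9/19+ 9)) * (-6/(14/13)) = -256113/196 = -1306.70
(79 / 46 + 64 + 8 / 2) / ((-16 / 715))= -3115.50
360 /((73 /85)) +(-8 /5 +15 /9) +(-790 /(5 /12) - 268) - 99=-2018912 /1095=-1843.76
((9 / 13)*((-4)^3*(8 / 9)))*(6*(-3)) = 9216 / 13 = 708.92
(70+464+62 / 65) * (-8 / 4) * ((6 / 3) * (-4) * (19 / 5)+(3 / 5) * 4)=29957.42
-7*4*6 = -168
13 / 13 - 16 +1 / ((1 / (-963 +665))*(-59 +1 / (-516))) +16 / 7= -1633229 / 213115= -7.66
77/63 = 11/9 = 1.22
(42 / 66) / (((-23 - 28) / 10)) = -70 / 561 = -0.12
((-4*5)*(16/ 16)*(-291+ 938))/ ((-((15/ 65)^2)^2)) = 4562707.90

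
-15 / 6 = -5 / 2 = -2.50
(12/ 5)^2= 5.76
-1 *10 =-10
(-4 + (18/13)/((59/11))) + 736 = 561642/767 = 732.26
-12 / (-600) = 1 / 50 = 0.02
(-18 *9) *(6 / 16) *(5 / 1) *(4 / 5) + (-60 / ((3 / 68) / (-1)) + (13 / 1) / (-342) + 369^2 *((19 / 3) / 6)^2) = 104533813 / 684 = 152827.21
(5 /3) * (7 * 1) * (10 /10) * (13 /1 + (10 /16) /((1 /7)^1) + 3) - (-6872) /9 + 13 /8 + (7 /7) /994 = 8971853 /8946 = 1002.89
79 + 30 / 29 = 2321 / 29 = 80.03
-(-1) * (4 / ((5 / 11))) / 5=44 / 25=1.76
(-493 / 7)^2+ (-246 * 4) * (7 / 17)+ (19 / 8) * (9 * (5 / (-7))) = 30252823 / 6664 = 4539.74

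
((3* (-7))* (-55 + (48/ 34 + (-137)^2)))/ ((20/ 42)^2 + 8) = -1473249141/ 30838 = -47773.82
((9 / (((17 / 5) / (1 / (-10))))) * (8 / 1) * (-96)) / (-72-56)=-27 / 17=-1.59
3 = 3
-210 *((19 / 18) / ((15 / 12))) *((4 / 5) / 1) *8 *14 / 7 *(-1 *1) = 2269.87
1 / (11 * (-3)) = -0.03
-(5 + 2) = -7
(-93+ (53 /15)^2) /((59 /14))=-253624 /13275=-19.11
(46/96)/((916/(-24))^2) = 0.00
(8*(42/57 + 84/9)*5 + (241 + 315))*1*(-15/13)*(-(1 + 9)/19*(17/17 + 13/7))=4204000/2527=1663.63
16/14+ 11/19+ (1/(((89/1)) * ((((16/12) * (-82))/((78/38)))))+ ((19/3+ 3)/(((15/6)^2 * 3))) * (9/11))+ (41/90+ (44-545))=-4789413152197/9609276600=-498.42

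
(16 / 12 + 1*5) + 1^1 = 22 / 3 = 7.33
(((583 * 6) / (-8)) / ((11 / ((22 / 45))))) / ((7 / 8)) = -2332 / 105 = -22.21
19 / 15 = 1.27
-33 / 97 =-0.34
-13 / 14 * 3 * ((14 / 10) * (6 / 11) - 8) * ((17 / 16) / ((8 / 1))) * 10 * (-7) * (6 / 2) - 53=-433123 / 704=-615.23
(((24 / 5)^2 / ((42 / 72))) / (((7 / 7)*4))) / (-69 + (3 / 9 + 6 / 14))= -5184 / 35825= -0.14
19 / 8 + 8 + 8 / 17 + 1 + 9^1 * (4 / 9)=2155 / 136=15.85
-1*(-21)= 21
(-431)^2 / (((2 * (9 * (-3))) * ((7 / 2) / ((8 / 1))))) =-1486088 / 189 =-7862.90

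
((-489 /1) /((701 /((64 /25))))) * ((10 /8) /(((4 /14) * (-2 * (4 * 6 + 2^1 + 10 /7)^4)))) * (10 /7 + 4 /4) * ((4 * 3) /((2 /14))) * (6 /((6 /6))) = 46572197 /5512888320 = 0.01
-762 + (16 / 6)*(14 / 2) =-2230 / 3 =-743.33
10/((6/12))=20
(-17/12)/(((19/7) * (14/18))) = -51/76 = -0.67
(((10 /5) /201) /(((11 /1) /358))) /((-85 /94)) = -67304 /187935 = -0.36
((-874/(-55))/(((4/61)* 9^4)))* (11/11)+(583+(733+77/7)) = 1327.04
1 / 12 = 0.08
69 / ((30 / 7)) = 161 / 10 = 16.10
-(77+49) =-126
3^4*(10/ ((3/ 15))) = 4050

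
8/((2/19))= 76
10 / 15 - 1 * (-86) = 260 / 3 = 86.67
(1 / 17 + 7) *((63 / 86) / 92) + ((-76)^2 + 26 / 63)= 6118545617 / 1059219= 5776.47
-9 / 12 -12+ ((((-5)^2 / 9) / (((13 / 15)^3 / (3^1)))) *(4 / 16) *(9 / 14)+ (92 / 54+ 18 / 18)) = -26538055 / 3321864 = -7.99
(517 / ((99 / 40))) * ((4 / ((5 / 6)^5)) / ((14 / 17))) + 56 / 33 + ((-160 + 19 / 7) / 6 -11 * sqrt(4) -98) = 687265441 / 288750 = 2380.14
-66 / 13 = -5.08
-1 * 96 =-96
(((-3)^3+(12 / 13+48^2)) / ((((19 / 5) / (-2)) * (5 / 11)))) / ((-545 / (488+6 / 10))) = 1591580298 / 673075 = 2364.64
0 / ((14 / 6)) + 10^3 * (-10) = -10000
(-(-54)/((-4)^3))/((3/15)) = -135/32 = -4.22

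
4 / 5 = 0.80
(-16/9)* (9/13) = -1.23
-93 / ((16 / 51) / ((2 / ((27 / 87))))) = -1910.38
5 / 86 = 0.06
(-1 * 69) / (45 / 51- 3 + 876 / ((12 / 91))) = -1173 / 112895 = -0.01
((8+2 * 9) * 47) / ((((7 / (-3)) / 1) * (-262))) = 1833 / 917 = 2.00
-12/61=-0.20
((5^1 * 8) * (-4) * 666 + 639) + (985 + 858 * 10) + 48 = -96308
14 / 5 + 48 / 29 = 646 / 145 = 4.46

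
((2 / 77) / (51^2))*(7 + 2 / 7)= 2 / 27489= 0.00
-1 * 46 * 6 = -276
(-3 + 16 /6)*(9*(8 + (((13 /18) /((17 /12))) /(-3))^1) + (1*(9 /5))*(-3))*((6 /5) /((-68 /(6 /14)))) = 16593 /101150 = 0.16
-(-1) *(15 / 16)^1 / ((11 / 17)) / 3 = 85 / 176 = 0.48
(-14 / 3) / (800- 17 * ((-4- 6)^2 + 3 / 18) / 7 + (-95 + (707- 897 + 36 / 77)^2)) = -166012 / 1294334887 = -0.00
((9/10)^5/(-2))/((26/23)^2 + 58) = -31236921/6271600000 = -0.00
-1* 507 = -507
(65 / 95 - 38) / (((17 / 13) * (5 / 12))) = -110604 / 1615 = -68.49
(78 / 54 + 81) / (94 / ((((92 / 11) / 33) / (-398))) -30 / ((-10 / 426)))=-17066 / 30291705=-0.00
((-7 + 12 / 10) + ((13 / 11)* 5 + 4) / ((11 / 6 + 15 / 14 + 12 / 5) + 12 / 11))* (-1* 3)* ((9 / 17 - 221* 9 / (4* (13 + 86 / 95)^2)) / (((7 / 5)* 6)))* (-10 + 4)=57070542916953 / 3067967052346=18.60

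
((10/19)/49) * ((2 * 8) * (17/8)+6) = 400/931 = 0.43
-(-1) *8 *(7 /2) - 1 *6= 22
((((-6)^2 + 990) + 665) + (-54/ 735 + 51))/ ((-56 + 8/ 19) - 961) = -8108668/ 4732175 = -1.71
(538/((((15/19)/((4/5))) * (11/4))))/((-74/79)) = -6460304/30525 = -211.64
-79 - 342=-421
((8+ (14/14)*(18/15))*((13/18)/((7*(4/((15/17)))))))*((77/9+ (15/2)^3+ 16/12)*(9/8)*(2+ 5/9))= 259.91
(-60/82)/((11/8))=-240/451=-0.53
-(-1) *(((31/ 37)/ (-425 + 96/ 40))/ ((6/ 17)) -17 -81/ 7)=-93835645/ 3283602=-28.58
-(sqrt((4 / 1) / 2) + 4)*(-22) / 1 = 22*sqrt(2) + 88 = 119.11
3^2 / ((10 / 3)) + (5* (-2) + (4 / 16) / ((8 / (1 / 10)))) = -467 / 64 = -7.30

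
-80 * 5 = -400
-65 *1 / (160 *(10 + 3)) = -1 / 32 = -0.03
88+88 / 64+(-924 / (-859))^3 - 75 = 79202686777 / 5070718232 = 15.62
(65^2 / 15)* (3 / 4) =845 / 4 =211.25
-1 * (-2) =2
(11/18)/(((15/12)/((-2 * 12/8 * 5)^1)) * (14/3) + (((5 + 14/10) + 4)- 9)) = 55/91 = 0.60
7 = 7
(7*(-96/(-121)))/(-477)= -224/19239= -0.01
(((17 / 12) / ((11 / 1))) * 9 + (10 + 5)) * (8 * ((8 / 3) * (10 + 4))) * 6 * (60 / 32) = 597240 / 11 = 54294.55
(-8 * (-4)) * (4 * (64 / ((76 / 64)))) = 131072 / 19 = 6898.53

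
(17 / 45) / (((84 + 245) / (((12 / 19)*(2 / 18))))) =68 / 843885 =0.00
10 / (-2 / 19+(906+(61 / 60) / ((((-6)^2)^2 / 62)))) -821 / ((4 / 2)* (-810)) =561412063469 / 1084166352180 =0.52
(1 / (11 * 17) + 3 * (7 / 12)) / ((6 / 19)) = 24947 / 4488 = 5.56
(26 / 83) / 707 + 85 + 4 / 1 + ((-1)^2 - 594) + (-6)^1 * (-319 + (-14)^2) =13731380 / 58681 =234.00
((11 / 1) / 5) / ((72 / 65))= 143 / 72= 1.99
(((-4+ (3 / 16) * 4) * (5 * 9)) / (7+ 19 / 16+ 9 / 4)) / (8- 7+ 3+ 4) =-585 / 334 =-1.75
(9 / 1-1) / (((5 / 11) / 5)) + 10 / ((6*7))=1853 / 21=88.24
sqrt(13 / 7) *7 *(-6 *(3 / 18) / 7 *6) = -6 *sqrt(91) / 7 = -8.18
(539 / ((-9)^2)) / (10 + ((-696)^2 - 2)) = 539 / 39238344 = 0.00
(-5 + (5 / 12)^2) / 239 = -0.02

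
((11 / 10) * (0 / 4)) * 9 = 0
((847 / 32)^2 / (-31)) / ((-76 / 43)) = 30848587 / 2412544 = 12.79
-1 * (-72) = 72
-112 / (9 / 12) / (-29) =448 / 87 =5.15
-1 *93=-93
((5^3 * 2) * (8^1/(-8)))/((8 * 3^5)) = -125/972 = -0.13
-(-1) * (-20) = -20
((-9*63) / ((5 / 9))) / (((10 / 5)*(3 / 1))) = -1701 / 10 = -170.10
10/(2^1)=5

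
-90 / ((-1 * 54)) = 5 / 3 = 1.67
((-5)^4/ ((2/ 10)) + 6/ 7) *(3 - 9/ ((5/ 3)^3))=2888292/ 875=3300.91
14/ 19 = 0.74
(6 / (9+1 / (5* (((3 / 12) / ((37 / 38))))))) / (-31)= -0.02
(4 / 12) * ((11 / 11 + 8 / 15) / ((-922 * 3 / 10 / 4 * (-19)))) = 92 / 236493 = 0.00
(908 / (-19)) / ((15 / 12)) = -3632 / 95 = -38.23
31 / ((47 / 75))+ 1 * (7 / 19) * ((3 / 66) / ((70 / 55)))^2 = 4947647 / 100016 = 49.47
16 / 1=16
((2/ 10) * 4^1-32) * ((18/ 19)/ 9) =-312/ 95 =-3.28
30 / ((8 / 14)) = 105 / 2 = 52.50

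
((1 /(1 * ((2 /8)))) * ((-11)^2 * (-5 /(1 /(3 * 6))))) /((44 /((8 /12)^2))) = -440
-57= -57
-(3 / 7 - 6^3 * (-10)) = -15123 / 7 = -2160.43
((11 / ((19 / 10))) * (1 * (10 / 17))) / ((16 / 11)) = 3025 / 1292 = 2.34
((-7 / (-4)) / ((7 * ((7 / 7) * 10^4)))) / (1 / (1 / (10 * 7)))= 1 / 2800000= 0.00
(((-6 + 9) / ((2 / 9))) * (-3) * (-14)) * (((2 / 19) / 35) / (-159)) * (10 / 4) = -27 / 1007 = -0.03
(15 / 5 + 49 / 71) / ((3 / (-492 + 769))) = 72574 / 213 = 340.72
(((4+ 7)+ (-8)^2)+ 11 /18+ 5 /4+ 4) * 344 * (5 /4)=625865 /18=34770.28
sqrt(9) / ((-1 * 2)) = -3 / 2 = -1.50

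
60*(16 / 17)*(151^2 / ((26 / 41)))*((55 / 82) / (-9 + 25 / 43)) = -6470923800 / 40001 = -161769.05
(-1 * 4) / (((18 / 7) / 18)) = -28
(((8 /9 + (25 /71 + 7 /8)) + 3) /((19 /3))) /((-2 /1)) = -26153 /64752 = -0.40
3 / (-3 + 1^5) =-3 / 2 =-1.50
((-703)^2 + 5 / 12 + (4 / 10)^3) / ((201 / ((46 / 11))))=17050227083 / 1658250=10282.06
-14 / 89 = -0.16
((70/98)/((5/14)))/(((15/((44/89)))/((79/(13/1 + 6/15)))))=6952/17889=0.39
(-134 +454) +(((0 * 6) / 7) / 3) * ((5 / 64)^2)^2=320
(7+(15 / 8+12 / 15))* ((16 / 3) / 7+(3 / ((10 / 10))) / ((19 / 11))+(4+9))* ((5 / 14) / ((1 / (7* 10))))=498585 / 133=3748.76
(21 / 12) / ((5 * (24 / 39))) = 91 / 160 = 0.57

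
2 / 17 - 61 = -1035 / 17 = -60.88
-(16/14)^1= -8/7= -1.14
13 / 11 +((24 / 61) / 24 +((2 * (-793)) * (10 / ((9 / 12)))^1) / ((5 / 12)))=-34053788 / 671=-50750.80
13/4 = 3.25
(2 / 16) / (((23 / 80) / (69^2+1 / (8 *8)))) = 1523525 / 736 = 2070.01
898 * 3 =2694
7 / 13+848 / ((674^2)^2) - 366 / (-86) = 34566419629107 / 7209936028399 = 4.79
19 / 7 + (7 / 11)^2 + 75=66167 / 847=78.12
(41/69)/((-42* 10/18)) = -41/1610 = -0.03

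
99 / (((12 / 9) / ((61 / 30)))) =6039 / 40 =150.98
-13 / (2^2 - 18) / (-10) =-13 / 140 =-0.09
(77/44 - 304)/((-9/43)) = 17329/12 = 1444.08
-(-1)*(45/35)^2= 81/49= 1.65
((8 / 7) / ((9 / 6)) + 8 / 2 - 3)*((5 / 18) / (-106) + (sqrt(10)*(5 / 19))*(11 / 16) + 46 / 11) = 2035*sqrt(10) / 6384 + 3245381 / 440748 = 8.37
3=3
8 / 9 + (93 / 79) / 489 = 103295 / 115893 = 0.89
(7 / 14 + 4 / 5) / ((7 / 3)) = 39 / 70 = 0.56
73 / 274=0.27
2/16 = 0.12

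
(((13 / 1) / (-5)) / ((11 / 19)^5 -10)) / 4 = 2476099 / 37846060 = 0.07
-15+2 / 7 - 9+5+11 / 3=-316 / 21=-15.05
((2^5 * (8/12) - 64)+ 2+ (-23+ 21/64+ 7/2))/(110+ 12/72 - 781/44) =-11489/17744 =-0.65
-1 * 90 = -90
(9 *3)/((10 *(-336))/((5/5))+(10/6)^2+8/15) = -1215/151051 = -0.01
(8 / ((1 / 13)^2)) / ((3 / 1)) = 1352 / 3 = 450.67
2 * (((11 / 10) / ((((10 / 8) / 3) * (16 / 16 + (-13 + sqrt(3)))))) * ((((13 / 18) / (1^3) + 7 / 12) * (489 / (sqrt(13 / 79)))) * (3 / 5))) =-21516 * sqrt(1027) / 1625 - 1793 * sqrt(3081) / 1625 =-485.57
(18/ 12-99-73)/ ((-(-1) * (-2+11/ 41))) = 13981/ 142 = 98.46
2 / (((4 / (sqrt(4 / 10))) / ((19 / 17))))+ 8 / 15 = 19*sqrt(10) / 170+ 8 / 15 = 0.89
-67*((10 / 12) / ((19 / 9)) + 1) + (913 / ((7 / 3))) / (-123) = -1053831 / 10906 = -96.63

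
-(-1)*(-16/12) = -1.33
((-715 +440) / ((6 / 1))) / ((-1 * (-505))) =-55 / 606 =-0.09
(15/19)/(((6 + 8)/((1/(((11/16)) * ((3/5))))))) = 200/1463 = 0.14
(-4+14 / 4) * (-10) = 5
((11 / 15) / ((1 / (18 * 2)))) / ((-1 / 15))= -396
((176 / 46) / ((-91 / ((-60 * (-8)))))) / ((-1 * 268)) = 10560 / 140231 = 0.08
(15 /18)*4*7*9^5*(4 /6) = 918540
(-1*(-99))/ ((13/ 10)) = 990/ 13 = 76.15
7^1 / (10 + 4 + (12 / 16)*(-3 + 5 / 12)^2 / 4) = 5376 / 11713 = 0.46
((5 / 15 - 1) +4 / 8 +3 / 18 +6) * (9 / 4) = 27 / 2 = 13.50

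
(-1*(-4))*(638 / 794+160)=643.21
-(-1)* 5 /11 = 5 /11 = 0.45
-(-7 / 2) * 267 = 1869 / 2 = 934.50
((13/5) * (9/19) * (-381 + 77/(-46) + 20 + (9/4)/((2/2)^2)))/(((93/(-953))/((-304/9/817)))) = -547742468/2912605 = -188.06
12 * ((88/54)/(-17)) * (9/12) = -44/51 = -0.86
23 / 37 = 0.62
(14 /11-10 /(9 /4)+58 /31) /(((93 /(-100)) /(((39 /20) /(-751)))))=-259480 /71449389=-0.00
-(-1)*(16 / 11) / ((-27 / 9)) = -16 / 33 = -0.48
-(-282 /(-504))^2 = -2209 /7056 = -0.31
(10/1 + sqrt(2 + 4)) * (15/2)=15 * sqrt(6)/2 + 75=93.37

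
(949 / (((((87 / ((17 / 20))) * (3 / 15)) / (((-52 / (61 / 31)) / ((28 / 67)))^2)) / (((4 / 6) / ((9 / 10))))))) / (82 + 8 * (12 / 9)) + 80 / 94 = 2765617157871095 / 1865349289062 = 1482.63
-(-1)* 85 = 85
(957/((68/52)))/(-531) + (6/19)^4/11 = -5940953393/4313494779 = -1.38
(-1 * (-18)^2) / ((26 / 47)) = -7614 / 13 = -585.69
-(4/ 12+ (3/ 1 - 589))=1757/ 3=585.67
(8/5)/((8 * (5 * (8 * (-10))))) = -1/2000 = -0.00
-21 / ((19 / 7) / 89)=-688.58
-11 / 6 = -1.83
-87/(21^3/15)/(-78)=145/80262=0.00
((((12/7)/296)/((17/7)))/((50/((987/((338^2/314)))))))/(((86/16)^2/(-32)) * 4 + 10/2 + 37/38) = 80755776/1474466623175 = 0.00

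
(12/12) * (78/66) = 13/11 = 1.18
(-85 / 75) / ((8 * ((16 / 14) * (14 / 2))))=-17 / 960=-0.02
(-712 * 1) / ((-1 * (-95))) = -7.49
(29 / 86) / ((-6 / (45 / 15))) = -29 / 172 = -0.17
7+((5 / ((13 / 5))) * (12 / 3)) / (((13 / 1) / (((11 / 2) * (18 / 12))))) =11.88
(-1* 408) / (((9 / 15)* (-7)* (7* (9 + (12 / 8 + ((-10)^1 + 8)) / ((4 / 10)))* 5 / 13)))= 7072 / 1519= 4.66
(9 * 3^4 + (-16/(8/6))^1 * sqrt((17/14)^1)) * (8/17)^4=2985984/83521 - 24576 * sqrt(238)/584647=35.10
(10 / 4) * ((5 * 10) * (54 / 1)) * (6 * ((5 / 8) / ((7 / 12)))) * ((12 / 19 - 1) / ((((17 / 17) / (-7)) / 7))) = 14883750 / 19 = 783355.26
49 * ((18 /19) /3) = 294 /19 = 15.47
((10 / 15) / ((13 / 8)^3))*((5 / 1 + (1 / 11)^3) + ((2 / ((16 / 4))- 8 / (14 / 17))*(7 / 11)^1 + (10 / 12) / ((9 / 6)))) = -3769856 / 78953589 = -0.05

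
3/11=0.27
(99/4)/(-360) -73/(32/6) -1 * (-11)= -441/160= -2.76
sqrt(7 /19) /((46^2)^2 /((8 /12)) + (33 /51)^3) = 4913 * sqrt(133) /626935653137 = 0.00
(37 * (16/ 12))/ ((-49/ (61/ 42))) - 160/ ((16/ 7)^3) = -5871997/ 395136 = -14.86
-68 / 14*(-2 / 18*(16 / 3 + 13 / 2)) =1207 / 189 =6.39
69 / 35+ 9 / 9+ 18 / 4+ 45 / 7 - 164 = -1501 / 10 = -150.10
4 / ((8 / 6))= 3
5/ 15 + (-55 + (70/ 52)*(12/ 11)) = -22822/ 429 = -53.20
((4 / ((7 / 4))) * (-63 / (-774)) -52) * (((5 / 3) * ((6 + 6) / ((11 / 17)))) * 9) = -6817680 / 473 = -14413.70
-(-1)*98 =98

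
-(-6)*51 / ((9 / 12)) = 408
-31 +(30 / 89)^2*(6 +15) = -226651 / 7921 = -28.61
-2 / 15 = -0.13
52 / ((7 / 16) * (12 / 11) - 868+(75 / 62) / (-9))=-212784 / 3550453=-0.06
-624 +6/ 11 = -6858/ 11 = -623.45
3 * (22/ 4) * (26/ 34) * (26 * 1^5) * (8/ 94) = 27.92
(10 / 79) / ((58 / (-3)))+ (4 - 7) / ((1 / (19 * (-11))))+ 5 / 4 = 628.24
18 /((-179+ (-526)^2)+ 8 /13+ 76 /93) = 21762 /334286605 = 0.00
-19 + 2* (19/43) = -779/43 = -18.12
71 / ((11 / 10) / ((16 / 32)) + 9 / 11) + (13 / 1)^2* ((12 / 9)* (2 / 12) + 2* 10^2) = 50588453 / 1494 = 33861.08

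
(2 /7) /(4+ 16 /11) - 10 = -2089 /210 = -9.95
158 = 158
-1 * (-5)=5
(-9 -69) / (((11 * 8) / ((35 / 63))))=-65 / 132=-0.49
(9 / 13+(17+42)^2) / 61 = 742 / 13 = 57.08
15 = 15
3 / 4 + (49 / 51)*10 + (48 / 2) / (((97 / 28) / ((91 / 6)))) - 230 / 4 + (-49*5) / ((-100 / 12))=8640431 / 98940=87.33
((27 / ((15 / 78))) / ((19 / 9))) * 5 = 6318 / 19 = 332.53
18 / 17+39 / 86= 2211 / 1462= 1.51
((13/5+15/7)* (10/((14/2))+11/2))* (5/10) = 8051/490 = 16.43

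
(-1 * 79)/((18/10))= -395/9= -43.89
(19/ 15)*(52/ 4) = 247/ 15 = 16.47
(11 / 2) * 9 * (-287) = -28413 / 2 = -14206.50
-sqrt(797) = -28.23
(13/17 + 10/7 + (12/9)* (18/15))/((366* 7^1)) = 37/24990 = 0.00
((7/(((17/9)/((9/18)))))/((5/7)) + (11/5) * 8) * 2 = 40.39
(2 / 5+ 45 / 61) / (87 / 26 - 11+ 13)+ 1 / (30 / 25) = 266107 / 254370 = 1.05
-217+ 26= -191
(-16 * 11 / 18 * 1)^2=7744 / 81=95.60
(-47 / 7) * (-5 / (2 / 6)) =705 / 7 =100.71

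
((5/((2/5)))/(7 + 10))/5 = 0.15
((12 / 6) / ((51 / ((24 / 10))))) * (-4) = -0.38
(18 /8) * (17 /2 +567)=1294.88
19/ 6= 3.17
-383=-383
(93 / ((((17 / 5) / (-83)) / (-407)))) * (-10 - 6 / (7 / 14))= -345579630 / 17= -20328213.53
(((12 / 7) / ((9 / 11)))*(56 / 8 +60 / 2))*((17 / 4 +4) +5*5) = 7733 / 3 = 2577.67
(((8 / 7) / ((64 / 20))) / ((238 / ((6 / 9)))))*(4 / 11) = 10 / 27489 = 0.00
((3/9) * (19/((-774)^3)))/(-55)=19/76507995960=0.00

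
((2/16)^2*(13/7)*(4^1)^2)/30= 13/840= 0.02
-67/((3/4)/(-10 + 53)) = -11524/3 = -3841.33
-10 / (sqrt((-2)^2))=-5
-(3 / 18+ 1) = -7 / 6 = -1.17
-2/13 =-0.15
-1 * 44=-44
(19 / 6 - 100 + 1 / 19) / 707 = -11033 / 80598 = -0.14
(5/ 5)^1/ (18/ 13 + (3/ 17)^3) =63869/ 88785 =0.72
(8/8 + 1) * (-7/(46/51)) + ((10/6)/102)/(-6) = -655567/42228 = -15.52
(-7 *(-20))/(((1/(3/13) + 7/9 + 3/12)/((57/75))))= 19152/965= 19.85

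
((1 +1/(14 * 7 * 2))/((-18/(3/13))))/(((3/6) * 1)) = -0.03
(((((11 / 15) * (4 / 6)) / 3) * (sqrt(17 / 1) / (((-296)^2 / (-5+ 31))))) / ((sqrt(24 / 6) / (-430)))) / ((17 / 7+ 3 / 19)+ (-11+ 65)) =-817817 * sqrt(17) / 4450936608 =-0.00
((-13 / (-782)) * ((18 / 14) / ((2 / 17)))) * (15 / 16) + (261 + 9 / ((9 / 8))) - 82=1928603 / 10304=187.17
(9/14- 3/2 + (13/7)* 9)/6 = 37/14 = 2.64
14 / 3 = 4.67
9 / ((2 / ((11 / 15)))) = 33 / 10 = 3.30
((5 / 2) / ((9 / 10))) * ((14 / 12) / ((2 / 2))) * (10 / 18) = 875 / 486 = 1.80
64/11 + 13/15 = 6.68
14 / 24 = 7 / 12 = 0.58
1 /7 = 0.14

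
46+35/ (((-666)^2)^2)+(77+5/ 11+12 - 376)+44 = -425356042143647/ 2164161176496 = -196.55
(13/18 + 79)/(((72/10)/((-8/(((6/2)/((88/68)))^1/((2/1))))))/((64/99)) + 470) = 1836800/10791621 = 0.17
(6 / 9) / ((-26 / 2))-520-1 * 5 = -20477 / 39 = -525.05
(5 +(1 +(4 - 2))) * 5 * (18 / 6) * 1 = 120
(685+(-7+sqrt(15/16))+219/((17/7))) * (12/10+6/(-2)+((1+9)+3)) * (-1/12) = -60942/85 - 7 * sqrt(15)/30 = -717.87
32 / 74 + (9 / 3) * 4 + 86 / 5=5482 / 185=29.63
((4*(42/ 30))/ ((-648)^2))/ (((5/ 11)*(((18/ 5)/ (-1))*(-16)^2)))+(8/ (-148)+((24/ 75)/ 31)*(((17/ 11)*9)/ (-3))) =-15549970407113/ 152580348518400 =-0.10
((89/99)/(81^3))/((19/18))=178/111071169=0.00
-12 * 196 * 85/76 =-49980/19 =-2630.53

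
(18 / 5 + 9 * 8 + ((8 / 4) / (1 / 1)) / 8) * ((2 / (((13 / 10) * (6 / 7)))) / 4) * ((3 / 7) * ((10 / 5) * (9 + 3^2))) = 13653 / 26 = 525.12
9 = 9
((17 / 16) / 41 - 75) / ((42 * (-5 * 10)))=49183 / 1377600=0.04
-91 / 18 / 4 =-91 / 72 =-1.26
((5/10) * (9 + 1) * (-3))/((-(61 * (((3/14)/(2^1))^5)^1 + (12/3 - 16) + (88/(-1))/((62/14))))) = -8002821120/17003384071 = -0.47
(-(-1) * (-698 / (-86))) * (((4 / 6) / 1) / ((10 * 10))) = 349 / 6450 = 0.05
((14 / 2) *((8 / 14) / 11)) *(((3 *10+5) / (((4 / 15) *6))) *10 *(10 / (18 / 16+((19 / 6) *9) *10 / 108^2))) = 34020000 / 49159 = 692.04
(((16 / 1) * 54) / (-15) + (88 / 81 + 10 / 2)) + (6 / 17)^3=-102412439 / 1989765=-51.47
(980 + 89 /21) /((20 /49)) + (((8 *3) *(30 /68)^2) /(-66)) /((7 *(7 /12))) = 22537253593 /9346260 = 2411.37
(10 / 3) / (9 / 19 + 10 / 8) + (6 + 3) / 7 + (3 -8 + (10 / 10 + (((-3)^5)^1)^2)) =162441652 / 2751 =59048.22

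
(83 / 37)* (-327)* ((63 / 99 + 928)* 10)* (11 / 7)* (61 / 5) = -33823928430 / 259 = -130594318.26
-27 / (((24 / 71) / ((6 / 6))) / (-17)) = 10863 / 8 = 1357.88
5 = 5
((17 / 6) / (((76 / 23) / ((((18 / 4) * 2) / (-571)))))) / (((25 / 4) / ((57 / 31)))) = -3519 / 885050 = -0.00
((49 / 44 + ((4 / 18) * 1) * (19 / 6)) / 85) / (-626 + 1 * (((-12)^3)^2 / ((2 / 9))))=127 / 79811633880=0.00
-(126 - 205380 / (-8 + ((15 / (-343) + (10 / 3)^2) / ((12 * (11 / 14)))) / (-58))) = -348417794214 / 13539349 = -25733.72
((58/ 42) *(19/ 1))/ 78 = 551/ 1638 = 0.34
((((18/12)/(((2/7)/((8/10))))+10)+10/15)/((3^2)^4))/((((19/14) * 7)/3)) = 446/623295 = 0.00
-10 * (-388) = 3880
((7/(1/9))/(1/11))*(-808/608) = -69993/76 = -920.96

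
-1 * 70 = -70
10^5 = 100000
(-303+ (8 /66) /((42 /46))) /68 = -209887 /47124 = -4.45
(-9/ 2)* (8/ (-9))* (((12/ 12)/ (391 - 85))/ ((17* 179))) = 2/ 465579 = 0.00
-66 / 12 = -11 / 2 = -5.50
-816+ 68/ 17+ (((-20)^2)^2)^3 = 4095999999999188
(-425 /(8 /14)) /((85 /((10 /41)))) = -175 /82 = -2.13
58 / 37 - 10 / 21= 848 / 777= 1.09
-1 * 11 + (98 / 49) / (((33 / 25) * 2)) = -338 / 33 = -10.24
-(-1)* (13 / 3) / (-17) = -13 / 51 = -0.25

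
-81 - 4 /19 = -1543 /19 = -81.21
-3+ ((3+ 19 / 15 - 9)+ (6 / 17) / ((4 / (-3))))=-4079 / 510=-8.00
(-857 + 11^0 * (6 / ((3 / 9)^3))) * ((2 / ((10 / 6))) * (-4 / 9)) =1112 / 3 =370.67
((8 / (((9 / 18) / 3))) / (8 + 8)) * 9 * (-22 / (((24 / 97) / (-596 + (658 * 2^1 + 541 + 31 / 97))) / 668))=-2022779484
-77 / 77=-1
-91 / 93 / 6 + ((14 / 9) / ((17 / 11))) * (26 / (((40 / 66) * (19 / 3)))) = 5997173 / 901170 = 6.65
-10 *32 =-320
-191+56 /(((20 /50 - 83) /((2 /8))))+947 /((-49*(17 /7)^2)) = -3315504 /17051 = -194.45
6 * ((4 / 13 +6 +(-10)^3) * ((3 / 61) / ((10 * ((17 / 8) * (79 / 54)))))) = -50225184 / 5324995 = -9.43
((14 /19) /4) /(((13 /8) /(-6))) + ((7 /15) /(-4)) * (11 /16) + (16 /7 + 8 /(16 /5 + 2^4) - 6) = -6735613 /1659840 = -4.06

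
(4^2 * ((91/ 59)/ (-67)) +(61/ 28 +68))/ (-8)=-7726877/ 885472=-8.73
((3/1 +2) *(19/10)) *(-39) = -741/2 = -370.50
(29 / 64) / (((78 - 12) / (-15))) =-145 / 1408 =-0.10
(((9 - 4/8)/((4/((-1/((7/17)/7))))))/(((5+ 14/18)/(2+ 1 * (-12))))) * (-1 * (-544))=442170/13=34013.08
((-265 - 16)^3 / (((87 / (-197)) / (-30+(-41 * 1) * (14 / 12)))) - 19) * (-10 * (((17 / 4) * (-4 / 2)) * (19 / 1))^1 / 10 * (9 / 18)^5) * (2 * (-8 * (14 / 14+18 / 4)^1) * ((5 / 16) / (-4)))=-36263296455224905 / 267264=-135683430822.05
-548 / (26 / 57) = -15618 / 13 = -1201.38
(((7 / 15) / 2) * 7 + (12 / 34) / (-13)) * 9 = 31947 / 2210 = 14.46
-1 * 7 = -7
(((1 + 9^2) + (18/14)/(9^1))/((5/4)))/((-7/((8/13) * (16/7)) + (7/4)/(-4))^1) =-58880/4851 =-12.14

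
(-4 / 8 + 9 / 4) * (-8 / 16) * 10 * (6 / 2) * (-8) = 210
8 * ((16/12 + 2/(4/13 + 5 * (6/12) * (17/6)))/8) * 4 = 22192/3459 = 6.42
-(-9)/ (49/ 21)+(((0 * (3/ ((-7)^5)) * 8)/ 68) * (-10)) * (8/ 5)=27/ 7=3.86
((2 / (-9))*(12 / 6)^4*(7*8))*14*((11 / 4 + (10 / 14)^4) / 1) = -1233536 / 147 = -8391.40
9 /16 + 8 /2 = 4.56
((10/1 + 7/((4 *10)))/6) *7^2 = 19943/240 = 83.10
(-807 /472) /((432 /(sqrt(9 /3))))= -269 *sqrt(3) /67968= -0.01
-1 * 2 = -2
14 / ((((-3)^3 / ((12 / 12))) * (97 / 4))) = -56 / 2619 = -0.02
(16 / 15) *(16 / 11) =256 / 165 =1.55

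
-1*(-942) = 942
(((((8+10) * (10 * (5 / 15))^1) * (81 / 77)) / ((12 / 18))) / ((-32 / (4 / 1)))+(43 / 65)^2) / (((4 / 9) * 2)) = -133475697 / 10410400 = -12.82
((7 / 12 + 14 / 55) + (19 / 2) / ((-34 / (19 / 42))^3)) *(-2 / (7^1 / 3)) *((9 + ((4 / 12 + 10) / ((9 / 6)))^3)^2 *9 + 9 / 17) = -136805832185168873054129 / 187566627617883360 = -729371.92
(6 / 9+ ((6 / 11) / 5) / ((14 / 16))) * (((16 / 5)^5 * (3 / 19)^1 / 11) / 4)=0.95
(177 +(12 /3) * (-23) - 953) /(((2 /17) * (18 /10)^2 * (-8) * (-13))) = -92225 /4212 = -21.90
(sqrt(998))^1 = sqrt(998) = 31.59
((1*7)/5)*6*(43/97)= 1806/485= 3.72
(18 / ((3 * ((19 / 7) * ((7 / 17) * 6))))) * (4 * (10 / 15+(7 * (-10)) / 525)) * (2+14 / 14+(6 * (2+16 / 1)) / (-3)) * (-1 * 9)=53856 / 95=566.91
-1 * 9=-9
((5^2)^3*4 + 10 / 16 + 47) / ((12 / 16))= 500381 / 6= 83396.83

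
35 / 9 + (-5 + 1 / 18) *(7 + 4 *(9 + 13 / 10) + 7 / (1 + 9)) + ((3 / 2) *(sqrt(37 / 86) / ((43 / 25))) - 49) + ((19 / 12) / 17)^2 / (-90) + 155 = -494003089 / 3745440 + 75 *sqrt(3182) / 7396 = -131.32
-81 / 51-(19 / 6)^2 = -7109 / 612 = -11.62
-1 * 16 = -16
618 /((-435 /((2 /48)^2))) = -103 /41760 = -0.00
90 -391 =-301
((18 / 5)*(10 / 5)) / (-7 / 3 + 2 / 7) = -756 / 215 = -3.52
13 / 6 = 2.17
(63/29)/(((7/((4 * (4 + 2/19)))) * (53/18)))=1.73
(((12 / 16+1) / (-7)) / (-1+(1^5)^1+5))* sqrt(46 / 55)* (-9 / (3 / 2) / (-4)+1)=-sqrt(2530) / 440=-0.11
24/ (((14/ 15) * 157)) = 180/ 1099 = 0.16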